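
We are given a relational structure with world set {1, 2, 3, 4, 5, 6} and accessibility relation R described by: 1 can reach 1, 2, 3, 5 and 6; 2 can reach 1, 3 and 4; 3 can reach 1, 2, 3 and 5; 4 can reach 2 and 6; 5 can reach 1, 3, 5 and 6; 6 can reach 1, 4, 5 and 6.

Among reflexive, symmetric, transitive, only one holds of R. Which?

symmetric

Reflexive: no — 2 is not related to itself.
Symmetric: yes — every pair in R has its reverse in R.
Transitive: no — 1 R 2 and 2 R 4, but not 1 R 4.
Only symmetric holds.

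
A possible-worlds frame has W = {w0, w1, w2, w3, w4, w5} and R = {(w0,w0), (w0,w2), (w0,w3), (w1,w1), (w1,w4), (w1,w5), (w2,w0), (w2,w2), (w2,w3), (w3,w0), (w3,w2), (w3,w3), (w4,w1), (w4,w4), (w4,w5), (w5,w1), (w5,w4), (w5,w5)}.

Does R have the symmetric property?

Symmetric: yes — every pair in R has its reverse in R.

Yes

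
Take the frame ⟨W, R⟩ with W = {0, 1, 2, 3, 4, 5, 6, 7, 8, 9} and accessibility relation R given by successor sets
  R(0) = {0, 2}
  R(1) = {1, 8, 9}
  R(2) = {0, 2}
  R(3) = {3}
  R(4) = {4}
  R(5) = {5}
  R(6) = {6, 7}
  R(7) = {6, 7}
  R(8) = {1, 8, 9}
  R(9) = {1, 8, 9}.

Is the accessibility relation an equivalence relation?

Yes

Reflexive: yes — every world is R-related to itself.
Symmetric: yes — every pair in R has its reverse in R.
Transitive: yes — every two-step R-path is closed by a direct edge.
So R is an equivalence relation.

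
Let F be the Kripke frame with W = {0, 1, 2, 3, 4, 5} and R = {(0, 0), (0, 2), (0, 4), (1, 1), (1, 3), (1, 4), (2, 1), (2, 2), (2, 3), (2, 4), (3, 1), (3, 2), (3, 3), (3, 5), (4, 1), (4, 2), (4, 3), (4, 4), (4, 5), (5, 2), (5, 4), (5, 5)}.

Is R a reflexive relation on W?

Reflexive: yes — every world is R-related to itself.

Yes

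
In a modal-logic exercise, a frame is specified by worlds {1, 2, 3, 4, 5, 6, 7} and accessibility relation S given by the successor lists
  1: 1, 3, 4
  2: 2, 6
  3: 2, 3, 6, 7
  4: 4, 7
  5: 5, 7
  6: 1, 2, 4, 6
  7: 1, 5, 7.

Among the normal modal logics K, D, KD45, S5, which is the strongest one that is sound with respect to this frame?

D

Serial (axiom D): yes — every world has a successor (e.g. 1 S 1).
Euclidean (axiom 5): no — 1 S 3 and 1 S 4, but not 3 S 4.
Transitive (axiom 4): no — 1 S 3 and 3 S 2, but not 1 S 2.
Reflexive (axiom T): yes — every world is S-related to itself.
So F validates K, D; KD45 would additionally require S to be Euclidean and transitive. The strongest is D.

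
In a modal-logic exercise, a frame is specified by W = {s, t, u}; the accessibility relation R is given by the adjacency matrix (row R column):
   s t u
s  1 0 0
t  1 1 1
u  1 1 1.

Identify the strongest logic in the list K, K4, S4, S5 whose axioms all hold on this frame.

S4

Transitive (axiom 4): yes — every two-step R-path is closed by a direct edge.
Reflexive (axiom T): yes — every world is R-related to itself.
Euclidean (axiom 5): no — t R s and t R u, but not s R u.
So F validates K, K4, S4; S5 would additionally require R to be Euclidean. The strongest is S4.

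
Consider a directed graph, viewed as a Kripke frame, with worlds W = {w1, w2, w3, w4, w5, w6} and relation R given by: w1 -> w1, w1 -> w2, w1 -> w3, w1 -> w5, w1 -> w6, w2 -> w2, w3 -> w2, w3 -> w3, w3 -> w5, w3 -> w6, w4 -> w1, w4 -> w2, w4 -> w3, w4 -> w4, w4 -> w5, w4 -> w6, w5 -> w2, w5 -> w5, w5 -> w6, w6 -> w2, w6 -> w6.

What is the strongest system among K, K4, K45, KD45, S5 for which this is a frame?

K4

Transitive (axiom 4): yes — every two-step R-path is closed by a direct edge.
Euclidean (axiom 5): no — w1 R w2 and w1 R w3, but not w2 R w3.
Serial (axiom D): yes — every world has a successor (e.g. w1 R w1).
Reflexive (axiom T): yes — every world is R-related to itself.
So F validates K, K4; K45 would additionally require R to be Euclidean. The strongest is K4.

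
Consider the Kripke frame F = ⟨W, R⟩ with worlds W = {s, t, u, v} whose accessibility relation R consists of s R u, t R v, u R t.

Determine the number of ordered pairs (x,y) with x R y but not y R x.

Enumerating: (s,u), (t,v), (u,t).

3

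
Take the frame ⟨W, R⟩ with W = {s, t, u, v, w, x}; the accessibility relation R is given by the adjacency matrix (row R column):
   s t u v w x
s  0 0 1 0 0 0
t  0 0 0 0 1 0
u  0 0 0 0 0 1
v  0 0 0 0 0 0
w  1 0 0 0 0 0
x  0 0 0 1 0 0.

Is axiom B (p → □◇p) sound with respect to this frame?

No

The schema B characterises exactly the symmetric frames.
Symmetric: no — s R u but not u R s.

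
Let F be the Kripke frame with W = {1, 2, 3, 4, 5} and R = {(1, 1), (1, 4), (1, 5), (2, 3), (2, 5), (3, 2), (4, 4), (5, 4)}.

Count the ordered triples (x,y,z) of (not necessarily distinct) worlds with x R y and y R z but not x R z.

Enumerating: (2,3,2), (2,5,4), (3,2,3), (3,2,5).

4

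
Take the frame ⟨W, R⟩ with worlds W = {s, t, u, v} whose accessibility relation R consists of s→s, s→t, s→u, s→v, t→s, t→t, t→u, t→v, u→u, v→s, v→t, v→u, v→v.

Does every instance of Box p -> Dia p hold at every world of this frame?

The schema D characterises exactly the serial frames.
Serial: yes — every world has a successor (e.g. s R s).

Yes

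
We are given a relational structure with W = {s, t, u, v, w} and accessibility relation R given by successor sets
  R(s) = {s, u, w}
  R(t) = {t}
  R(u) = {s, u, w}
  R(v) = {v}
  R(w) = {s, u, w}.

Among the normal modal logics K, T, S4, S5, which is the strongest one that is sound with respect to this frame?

S5

Reflexive (axiom T): yes — every world is R-related to itself.
Transitive (axiom 4): yes — every two-step R-path is closed by a direct edge.
Euclidean (axiom 5): yes — any two successors of a common world are R-related.
So F validates K, T, S4, S5. The strongest is S5.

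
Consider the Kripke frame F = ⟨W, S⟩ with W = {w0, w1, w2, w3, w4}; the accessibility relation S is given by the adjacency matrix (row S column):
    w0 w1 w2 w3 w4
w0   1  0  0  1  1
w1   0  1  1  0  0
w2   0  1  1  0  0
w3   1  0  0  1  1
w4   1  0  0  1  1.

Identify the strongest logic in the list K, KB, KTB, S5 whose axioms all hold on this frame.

S5

Symmetric (axiom B): yes — every pair in S has its reverse in S.
Reflexive (axiom T): yes — every world is S-related to itself.
Euclidean (axiom 5): yes — any two successors of a common world are S-related.
So F validates K, KB, KTB, S5. The strongest is S5.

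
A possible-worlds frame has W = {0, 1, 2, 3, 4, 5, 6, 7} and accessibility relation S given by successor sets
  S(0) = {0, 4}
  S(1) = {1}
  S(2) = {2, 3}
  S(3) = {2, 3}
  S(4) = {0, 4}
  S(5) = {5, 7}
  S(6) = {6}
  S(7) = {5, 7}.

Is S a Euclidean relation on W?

Euclidean: yes — any two successors of a common world are S-related.

Yes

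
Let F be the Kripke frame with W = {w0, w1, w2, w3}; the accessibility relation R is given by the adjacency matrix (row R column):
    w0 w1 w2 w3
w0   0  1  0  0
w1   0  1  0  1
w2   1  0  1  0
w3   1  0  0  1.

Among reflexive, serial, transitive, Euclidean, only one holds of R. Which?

serial

Reflexive: no — w0 is not related to itself.
Serial: yes — every world has a successor (e.g. w0 R w1).
Transitive: no — w0 R w1 and w1 R w3, but not w0 R w3.
Euclidean: no — w1 R w3 and w1 R w1, but not w3 R w1.
Only serial holds.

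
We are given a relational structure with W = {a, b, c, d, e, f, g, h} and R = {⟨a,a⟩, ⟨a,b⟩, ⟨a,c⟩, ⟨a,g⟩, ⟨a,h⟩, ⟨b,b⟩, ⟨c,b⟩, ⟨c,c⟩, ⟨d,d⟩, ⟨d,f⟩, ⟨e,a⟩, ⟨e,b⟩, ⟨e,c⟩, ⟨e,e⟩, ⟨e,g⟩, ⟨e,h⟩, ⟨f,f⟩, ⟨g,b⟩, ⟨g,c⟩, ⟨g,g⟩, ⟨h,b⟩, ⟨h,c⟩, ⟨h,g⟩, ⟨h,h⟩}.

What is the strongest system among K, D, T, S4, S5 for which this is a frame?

S4

Serial (axiom D): yes — every world has a successor (e.g. a R a).
Reflexive (axiom T): yes — every world is R-related to itself.
Transitive (axiom 4): yes — every two-step R-path is closed by a direct edge.
Euclidean (axiom 5): no — a R b and a R c, but not b R c.
So F validates K, D, T, S4; S5 would additionally require R to be Euclidean. The strongest is S4.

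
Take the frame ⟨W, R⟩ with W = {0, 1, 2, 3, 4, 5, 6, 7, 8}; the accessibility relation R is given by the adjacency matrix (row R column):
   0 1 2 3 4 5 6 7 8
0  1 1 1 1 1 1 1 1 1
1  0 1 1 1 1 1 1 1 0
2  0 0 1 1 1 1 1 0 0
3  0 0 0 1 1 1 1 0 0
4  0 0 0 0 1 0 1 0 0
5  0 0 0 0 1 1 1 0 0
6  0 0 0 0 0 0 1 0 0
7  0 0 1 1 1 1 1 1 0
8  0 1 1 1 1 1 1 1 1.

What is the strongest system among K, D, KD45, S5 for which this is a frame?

Serial (axiom D): yes — every world has a successor (e.g. 0 R 0).
Euclidean (axiom 5): no — 0 R 1 and 0 R 8, but not 1 R 8.
Transitive (axiom 4): yes — every two-step R-path is closed by a direct edge.
Reflexive (axiom T): yes — every world is R-related to itself.
So F validates K, D; KD45 would additionally require R to be Euclidean. The strongest is D.

D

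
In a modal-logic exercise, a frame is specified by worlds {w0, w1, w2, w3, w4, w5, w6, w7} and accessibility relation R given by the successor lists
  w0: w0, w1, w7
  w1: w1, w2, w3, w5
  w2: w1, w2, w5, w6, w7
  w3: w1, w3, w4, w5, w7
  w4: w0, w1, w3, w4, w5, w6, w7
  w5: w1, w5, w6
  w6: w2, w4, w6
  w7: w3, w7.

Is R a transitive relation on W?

No

Transitive: no — w0 R w1 and w1 R w2, but not w0 R w2.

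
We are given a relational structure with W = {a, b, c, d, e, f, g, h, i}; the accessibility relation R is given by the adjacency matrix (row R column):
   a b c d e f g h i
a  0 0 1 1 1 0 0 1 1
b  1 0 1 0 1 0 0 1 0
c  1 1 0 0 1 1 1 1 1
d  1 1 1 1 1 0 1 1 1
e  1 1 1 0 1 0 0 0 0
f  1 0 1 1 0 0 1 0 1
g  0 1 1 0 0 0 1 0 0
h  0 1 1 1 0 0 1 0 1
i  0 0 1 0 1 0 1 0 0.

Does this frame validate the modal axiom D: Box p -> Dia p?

By correspondence theory, D is valid on a frame iff R is serial.
Serial: yes — every world has a successor (e.g. a R c).

Yes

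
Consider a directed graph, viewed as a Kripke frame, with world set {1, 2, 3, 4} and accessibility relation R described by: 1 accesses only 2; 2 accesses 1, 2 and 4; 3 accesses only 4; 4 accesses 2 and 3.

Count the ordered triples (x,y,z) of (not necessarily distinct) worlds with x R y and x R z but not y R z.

Enumerating: (2,1,1), (2,1,4), (2,4,1), (2,4,4), (3,4,4), (4,2,3), (4,3,2), (4,3,3).

8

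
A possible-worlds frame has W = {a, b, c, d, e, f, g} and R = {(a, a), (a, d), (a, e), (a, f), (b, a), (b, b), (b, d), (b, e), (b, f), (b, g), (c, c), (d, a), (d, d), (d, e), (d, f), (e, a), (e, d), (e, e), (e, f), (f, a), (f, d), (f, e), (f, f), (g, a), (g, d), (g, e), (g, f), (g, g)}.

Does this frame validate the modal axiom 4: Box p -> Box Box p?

Yes

The schema 4 characterises exactly the transitive frames.
Transitive: yes — every two-step R-path is closed by a direct edge.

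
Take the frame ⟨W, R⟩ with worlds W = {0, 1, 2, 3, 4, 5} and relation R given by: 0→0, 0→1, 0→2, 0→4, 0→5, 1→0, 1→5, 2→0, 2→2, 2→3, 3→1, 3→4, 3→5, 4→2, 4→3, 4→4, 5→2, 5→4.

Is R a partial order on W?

No

Reflexive: no — 1 is not related to itself.
Transitive: no — 0 R 2 and 2 R 3, but not 0 R 3.
Antisymmetric: no — 0 R 1 and 1 R 0 with 0 ≠ 1.
So R is not a partial order.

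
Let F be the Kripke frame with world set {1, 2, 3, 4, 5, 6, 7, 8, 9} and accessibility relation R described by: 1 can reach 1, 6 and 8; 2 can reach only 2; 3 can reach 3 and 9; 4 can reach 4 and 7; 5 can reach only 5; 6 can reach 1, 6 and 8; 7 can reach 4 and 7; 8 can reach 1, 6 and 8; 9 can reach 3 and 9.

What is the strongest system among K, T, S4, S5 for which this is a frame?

Reflexive (axiom T): yes — every world is R-related to itself.
Transitive (axiom 4): yes — every two-step R-path is closed by a direct edge.
Euclidean (axiom 5): yes — any two successors of a common world are R-related.
So F validates K, T, S4, S5. The strongest is S5.

S5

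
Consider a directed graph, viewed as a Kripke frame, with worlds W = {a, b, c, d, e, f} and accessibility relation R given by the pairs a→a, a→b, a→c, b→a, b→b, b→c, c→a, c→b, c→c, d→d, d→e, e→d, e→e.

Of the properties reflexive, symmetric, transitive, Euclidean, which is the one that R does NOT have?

reflexive

Reflexive: no — f is not related to itself.
Symmetric: yes — every pair in R has its reverse in R.
Transitive: yes — every two-step R-path is closed by a direct edge.
Euclidean: yes — any two successors of a common world are R-related.
Only reflexive fails.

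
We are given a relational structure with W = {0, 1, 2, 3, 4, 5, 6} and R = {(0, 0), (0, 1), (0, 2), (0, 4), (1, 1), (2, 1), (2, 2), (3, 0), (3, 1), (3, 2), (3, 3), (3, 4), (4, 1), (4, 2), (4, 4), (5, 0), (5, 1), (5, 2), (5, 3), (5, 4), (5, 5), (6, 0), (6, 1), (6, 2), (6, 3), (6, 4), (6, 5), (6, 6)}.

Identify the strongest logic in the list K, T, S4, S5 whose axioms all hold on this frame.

S4

Reflexive (axiom T): yes — every world is R-related to itself.
Transitive (axiom 4): yes — every two-step R-path is closed by a direct edge.
Euclidean (axiom 5): no — 0 R 1 and 0 R 2, but not 1 R 2.
So F validates K, T, S4; S5 would additionally require R to be Euclidean. The strongest is S4.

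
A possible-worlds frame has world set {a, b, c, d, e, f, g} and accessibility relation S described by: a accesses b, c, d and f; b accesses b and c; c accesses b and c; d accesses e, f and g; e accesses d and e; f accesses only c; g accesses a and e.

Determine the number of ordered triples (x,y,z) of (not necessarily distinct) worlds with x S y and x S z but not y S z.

Enumerating: (a,b,d), (a,b,f), (a,c,d), (a,c,f), (a,d,b), (a,d,c), (a,d,d), (a,f,b), (a,f,d), (a,f,f), (d,e,f), (d,e,g), … and 9 more.
Total: 21.

21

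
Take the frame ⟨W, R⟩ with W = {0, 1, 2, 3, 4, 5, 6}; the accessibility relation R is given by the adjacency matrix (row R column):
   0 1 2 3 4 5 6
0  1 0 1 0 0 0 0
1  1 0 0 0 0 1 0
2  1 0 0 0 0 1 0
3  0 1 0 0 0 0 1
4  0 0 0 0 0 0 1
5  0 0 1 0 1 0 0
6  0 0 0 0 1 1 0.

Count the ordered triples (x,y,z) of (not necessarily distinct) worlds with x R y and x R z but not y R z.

19

Enumerating: (0,2,2), (1,0,5), (1,5,0), (1,5,5), (2,0,5), (2,5,0), (2,5,5), (3,1,1), (3,1,6), (3,6,1), (3,6,6), (4,6,6), … and 7 more.
Total: 19.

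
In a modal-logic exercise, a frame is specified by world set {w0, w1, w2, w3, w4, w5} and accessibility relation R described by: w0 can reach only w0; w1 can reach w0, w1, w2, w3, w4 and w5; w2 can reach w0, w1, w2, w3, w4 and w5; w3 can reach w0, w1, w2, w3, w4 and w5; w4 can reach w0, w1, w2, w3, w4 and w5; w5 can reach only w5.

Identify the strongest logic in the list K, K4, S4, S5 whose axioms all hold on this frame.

S4

Transitive (axiom 4): yes — every two-step R-path is closed by a direct edge.
Reflexive (axiom T): yes — every world is R-related to itself.
Euclidean (axiom 5): no — w1 R w0 and w1 R w2, but not w0 R w2.
So F validates K, K4, S4; S5 would additionally require R to be Euclidean. The strongest is S4.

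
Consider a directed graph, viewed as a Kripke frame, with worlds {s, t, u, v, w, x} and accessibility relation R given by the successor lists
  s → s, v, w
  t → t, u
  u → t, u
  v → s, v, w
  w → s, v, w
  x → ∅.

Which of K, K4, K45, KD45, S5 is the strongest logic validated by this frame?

Transitive (axiom 4): yes — every two-step R-path is closed by a direct edge.
Euclidean (axiom 5): yes — any two successors of a common world are R-related.
Serial (axiom D): no — x has no R-successor.
Reflexive (axiom T): no — x is not related to itself.
So F validates K, K4, K45; KD45 would additionally require R to be serial. The strongest is K45.

K45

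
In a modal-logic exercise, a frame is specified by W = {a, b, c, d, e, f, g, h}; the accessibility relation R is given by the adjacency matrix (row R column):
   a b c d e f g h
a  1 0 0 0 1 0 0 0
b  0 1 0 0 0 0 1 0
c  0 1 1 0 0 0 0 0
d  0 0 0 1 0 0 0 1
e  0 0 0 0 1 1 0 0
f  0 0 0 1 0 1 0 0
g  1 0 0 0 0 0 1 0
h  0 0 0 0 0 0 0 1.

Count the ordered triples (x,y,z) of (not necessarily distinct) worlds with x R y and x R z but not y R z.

7

Enumerating: (a,e,a), (b,g,b), (c,b,c), (d,h,d), (e,f,e), (f,d,f), (g,a,g).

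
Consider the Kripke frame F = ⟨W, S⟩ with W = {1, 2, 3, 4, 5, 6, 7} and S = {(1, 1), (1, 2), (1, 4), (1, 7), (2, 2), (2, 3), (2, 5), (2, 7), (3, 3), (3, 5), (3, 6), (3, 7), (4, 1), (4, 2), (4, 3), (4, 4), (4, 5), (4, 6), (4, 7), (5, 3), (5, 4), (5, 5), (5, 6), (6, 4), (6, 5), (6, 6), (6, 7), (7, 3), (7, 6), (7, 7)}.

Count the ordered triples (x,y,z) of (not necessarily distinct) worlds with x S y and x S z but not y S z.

38

Enumerating: (1,2,1), (1,2,4), (1,7,1), (1,7,2), (1,7,4), (2,3,2), (2,5,2), (2,5,7), (2,7,2), (2,7,5), (3,5,7), (3,6,3), … and 26 more.
Total: 38.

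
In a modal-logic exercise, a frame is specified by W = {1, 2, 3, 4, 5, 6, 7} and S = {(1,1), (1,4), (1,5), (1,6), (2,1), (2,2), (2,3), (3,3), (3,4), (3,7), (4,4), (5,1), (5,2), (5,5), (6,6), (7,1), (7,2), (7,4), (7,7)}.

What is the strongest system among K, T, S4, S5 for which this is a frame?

Reflexive (axiom T): yes — every world is S-related to itself.
Transitive (axiom 4): no — 1 S 5 and 5 S 2, but not 1 S 2.
Euclidean (axiom 5): no — 1 S 4 and 1 S 5, but not 4 S 5.
So F validates K, T; S4 would additionally require S to be transitive. The strongest is T.

T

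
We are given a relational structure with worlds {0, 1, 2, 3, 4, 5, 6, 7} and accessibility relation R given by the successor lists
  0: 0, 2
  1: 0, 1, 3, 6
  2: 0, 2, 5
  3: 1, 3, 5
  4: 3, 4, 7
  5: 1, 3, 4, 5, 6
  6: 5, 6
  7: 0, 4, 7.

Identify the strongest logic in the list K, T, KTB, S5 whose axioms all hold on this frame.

Reflexive (axiom T): yes — every world is R-related to itself.
Symmetric (axiom B): no — 1 R 0 but not 0 R 1.
Euclidean (axiom 5): no — 1 R 0 and 1 R 3, but not 0 R 3.
So F validates K, T; KTB would additionally require R to be symmetric. The strongest is T.

T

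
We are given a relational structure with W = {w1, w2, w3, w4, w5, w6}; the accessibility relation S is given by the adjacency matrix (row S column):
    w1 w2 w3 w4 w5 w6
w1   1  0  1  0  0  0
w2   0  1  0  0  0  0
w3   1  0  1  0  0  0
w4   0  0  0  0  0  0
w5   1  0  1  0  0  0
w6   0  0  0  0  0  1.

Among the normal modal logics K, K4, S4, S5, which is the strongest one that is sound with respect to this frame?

K4

Transitive (axiom 4): yes — every two-step S-path is closed by a direct edge.
Reflexive (axiom T): no — w4 is not related to itself.
Euclidean (axiom 5): yes — any two successors of a common world are S-related.
So F validates K, K4; S4 would additionally require S to be reflexive. The strongest is K4.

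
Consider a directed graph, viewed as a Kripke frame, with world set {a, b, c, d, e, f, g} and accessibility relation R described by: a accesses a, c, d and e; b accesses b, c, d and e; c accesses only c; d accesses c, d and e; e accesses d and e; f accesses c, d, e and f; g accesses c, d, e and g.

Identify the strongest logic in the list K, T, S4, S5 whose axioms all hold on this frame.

T

Reflexive (axiom T): yes — every world is R-related to itself.
Transitive (axiom 4): no — e R d and d R c, but not e R c.
Euclidean (axiom 5): no — a R c and a R d, but not c R d.
So F validates K, T; S4 would additionally require R to be transitive. The strongest is T.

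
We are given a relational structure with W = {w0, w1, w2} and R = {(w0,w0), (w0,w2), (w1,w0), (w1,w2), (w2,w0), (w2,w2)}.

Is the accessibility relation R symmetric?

No

Symmetric: no — w1 R w0 but not w0 R w1.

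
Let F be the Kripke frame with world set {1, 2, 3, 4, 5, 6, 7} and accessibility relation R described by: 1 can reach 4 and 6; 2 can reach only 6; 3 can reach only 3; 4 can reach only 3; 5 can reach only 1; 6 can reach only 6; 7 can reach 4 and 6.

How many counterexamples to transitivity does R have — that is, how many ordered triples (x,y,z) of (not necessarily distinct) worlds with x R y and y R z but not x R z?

Enumerating: (1,4,3), (5,1,4), (5,1,6), (7,4,3).

4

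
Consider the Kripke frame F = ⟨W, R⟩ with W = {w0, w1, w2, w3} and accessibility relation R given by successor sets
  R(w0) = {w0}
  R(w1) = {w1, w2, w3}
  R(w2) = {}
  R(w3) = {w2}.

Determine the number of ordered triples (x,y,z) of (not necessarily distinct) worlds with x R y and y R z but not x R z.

R is transitive; there are no such tuples.

0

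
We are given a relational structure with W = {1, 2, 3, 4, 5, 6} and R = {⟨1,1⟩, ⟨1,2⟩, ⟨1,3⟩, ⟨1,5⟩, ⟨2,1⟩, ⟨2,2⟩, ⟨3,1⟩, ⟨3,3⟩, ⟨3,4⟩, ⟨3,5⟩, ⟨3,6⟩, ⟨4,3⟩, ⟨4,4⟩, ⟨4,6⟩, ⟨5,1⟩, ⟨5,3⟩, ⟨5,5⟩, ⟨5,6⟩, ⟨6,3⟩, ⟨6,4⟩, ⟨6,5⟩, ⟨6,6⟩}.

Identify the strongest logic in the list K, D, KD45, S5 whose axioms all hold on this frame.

D

Serial (axiom D): yes — every world has a successor (e.g. 1 R 1).
Euclidean (axiom 5): no — 1 R 2 and 1 R 3, but not 2 R 3.
Transitive (axiom 4): no — 1 R 3 and 3 R 4, but not 1 R 4.
Reflexive (axiom T): yes — every world is R-related to itself.
So F validates K, D; KD45 would additionally require R to be Euclidean and transitive. The strongest is D.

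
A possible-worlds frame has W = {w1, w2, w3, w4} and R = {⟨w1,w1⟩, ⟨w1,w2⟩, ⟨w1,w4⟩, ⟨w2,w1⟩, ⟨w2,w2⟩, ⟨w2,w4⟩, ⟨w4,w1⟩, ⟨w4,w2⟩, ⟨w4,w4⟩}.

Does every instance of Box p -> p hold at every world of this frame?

No

The schema T characterises exactly the reflexive frames.
Reflexive: no — w3 is not related to itself.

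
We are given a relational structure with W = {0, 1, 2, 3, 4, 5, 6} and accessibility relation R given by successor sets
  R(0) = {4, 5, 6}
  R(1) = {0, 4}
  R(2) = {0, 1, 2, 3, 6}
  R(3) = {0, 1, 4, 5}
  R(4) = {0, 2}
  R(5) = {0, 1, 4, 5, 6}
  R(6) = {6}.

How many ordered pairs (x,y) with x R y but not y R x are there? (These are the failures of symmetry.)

Enumerating: (0,6), (1,0), (1,4), (2,0), (2,1), (2,3), (2,6), (3,0), (3,1), (3,4), (3,5), (4,2), (5,1), (5,4), (5,6).

15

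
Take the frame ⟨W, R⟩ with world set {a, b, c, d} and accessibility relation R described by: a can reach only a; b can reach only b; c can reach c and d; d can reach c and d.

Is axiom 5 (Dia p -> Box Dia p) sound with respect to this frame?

Yes

Axiom 5 corresponds to the accessibility relation being Euclidean.
Euclidean: yes — any two successors of a common world are R-related.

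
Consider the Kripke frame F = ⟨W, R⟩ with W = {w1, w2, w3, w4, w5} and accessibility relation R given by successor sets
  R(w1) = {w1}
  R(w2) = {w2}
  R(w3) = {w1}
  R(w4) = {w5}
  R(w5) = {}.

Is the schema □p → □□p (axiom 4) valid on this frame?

The schema 4 characterises exactly the transitive frames.
Transitive: yes — every two-step R-path is closed by a direct edge.

Yes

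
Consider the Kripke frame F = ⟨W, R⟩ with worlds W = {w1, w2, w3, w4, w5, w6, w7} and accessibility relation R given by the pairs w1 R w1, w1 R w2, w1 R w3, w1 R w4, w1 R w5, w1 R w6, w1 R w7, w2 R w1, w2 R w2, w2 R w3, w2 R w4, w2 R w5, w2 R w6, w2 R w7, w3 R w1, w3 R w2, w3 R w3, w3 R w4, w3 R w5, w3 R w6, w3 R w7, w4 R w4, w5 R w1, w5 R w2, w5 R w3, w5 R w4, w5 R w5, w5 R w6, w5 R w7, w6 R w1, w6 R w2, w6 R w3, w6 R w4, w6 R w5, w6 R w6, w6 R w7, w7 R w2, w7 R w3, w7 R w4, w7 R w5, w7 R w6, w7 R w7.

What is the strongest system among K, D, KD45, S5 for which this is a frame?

D

Serial (axiom D): yes — every world has a successor (e.g. w1 R w1).
Euclidean (axiom 5): no — w1 R w4 and w1 R w2, but not w4 R w2.
Transitive (axiom 4): no — w7 R w2 and w2 R w1, but not w7 R w1.
Reflexive (axiom T): yes — every world is R-related to itself.
So F validates K, D; KD45 would additionally require R to be Euclidean and transitive. The strongest is D.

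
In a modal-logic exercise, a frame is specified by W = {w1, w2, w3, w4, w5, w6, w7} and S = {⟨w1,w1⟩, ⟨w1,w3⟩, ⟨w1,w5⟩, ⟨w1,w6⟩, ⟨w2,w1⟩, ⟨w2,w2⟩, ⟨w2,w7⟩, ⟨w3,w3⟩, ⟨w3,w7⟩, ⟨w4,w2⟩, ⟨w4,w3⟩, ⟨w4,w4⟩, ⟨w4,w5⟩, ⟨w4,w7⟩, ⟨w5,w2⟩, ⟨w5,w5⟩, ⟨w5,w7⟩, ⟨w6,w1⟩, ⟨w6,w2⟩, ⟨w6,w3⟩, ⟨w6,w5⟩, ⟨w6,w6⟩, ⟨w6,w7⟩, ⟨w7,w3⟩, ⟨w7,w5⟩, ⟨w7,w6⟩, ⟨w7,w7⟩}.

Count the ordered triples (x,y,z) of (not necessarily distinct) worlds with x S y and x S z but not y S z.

Enumerating: (w1,w3,w1), (w1,w3,w5), (w1,w3,w6), (w1,w5,w1), (w1,w5,w3), (w1,w5,w6), (w2,w1,w2), (w2,w1,w7), (w2,w7,w1), (w2,w7,w2), (w4,w2,w3), (w4,w2,w4), … and 28 more.
Total: 40.

40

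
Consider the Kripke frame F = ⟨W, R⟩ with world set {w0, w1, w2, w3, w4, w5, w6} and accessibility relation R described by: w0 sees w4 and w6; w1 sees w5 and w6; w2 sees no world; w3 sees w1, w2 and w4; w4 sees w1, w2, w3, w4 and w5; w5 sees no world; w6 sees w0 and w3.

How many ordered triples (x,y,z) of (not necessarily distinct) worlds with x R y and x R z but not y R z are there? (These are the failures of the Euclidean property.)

33

Enumerating: (w0,w4,w6), (w0,w6,w4), (w0,w6,w6), (w1,w5,w5), (w1,w5,w6), (w1,w6,w5), (w1,w6,w6), (w3,w1,w1), (w3,w1,w2), (w3,w1,w4), (w3,w2,w1), (w3,w2,w2), … and 21 more.
Total: 33.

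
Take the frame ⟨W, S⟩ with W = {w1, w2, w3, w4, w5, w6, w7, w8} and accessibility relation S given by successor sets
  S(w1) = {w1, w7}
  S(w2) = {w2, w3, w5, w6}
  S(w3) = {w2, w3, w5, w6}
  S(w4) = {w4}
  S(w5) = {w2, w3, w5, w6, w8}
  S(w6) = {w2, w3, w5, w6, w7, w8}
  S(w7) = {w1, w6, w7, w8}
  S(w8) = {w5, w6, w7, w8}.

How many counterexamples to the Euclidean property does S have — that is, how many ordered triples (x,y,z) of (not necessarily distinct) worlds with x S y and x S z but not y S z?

20

Enumerating: (w5,w2,w8), (w5,w3,w8), (w5,w8,w2), (w5,w8,w3), (w6,w2,w7), (w6,w2,w8), (w6,w3,w7), (w6,w3,w8), (w6,w5,w7), (w6,w7,w2), (w6,w7,w3), (w6,w7,w5), … and 8 more.
Total: 20.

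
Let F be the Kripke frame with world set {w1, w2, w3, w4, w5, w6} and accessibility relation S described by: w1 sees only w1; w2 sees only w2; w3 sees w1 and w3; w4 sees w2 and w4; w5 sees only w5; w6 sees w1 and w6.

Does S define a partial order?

Yes

Reflexive: yes — every world is S-related to itself.
Transitive: yes — every two-step S-path is closed by a direct edge.
Antisymmetric: yes — no distinct pair is related both ways.
So S is a partial order.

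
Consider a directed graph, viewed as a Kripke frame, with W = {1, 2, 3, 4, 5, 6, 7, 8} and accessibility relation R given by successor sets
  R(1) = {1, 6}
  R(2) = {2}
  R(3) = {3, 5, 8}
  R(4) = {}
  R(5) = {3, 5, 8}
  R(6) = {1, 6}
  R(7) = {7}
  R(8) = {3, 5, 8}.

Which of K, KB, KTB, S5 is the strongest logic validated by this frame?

KB

Symmetric (axiom B): yes — every pair in R has its reverse in R.
Reflexive (axiom T): no — 4 is not related to itself.
Euclidean (axiom 5): yes — any two successors of a common world are R-related.
So F validates K, KB; KTB would additionally require R to be reflexive. The strongest is KB.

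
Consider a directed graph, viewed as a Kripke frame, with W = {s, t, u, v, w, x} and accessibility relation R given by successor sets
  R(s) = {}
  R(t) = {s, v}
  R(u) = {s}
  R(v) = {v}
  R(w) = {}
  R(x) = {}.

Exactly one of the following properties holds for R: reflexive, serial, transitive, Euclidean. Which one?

Reflexive: no — s is not related to itself.
Serial: no — s has no R-successor.
Transitive: yes — every two-step R-path is closed by a direct edge.
Euclidean: no — t R s and t R v, but not s R v.
Only transitive holds.

transitive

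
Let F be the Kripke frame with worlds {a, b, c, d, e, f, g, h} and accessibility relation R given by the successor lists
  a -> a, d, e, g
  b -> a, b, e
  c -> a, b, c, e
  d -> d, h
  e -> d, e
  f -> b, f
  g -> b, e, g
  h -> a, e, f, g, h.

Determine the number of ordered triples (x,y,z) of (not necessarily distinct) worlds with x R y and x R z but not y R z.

Enumerating: (a,d,a), (a,d,e), (a,d,g), (a,e,a), (a,e,g), (a,g,a), (a,g,d), (b,a,b), (b,e,a), (b,e,b), (c,a,b), (c,a,c), … and 23 more.
Total: 35.

35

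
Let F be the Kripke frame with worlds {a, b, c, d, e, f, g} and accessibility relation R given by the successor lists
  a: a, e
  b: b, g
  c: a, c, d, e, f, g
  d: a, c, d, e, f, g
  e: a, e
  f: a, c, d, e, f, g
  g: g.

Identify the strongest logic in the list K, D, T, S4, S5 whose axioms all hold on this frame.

S4

Serial (axiom D): yes — every world has a successor (e.g. a R a).
Reflexive (axiom T): yes — every world is R-related to itself.
Transitive (axiom 4): yes — every two-step R-path is closed by a direct edge.
Euclidean (axiom 5): no — c R a and c R d, but not a R d.
So F validates K, D, T, S4; S5 would additionally require R to be Euclidean. The strongest is S4.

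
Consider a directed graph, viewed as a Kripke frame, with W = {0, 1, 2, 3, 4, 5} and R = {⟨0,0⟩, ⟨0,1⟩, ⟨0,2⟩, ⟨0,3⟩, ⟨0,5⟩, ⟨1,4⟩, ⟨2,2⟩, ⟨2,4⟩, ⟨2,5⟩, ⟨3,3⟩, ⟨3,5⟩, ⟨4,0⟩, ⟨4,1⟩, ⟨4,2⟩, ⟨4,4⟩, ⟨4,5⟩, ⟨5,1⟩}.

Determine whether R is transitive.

Transitive: no — 0 R 1 and 1 R 4, but not 0 R 4.

No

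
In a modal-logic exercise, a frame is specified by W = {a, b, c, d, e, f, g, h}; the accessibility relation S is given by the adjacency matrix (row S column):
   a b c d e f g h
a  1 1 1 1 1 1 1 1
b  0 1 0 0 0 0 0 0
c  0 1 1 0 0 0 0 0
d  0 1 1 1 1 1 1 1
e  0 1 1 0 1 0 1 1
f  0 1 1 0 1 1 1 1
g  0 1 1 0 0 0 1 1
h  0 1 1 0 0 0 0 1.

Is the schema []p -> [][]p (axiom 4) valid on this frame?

Yes

The schema 4 characterises exactly the transitive frames.
Transitive: yes — every two-step S-path is closed by a direct edge.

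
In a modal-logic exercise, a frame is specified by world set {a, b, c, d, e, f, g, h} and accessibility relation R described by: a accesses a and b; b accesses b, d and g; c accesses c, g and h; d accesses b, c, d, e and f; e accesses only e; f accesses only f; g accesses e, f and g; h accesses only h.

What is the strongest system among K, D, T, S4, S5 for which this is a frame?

T

Serial (axiom D): yes — every world has a successor (e.g. a R a).
Reflexive (axiom T): yes — every world is R-related to itself.
Transitive (axiom 4): no — a R b and b R d, but not a R d.
Euclidean (axiom 5): no — b R d and b R g, but not d R g.
So F validates K, D, T; S4 would additionally require R to be transitive. The strongest is T.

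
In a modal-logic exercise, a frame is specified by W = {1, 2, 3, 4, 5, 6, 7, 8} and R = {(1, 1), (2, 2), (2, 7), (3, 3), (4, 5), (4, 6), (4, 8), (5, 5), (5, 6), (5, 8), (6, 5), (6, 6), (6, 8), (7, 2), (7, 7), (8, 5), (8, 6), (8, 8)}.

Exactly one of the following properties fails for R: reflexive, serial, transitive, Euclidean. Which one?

Reflexive: no — 4 is not related to itself.
Serial: yes — every world has a successor (e.g. 1 R 1).
Transitive: yes — every two-step R-path is closed by a direct edge.
Euclidean: yes — any two successors of a common world are R-related.
Only reflexive fails.

reflexive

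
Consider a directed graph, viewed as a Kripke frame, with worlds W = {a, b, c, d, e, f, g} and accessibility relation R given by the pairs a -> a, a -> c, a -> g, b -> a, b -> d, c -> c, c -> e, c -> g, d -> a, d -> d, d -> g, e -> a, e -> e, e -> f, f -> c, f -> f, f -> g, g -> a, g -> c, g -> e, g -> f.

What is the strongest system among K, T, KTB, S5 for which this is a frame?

Reflexive (axiom T): no — b is not related to itself.
Symmetric (axiom B): no — a R c but not c R a.
Euclidean (axiom 5): no — b R a and b R d, but not a R d.
So F validates K; T would additionally require R to be reflexive. The strongest is K.

K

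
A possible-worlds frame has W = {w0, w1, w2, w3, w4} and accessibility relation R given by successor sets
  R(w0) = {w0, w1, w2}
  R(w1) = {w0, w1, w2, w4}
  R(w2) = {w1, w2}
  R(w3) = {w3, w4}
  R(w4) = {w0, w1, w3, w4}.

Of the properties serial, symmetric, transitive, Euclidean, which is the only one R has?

Serial: yes — every world has a successor (e.g. w0 R w0).
Symmetric: no — w0 R w2 but not w2 R w0.
Transitive: no — w0 R w1 and w1 R w4, but not w0 R w4.
Euclidean: no — w1 R w0 and w1 R w4, but not w0 R w4.
Only serial holds.

serial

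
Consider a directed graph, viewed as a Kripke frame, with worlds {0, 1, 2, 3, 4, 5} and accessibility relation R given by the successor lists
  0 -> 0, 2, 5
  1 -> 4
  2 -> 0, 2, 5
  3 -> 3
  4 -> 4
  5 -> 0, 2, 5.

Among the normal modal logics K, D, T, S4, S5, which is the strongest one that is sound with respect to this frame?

Serial (axiom D): yes — every world has a successor (e.g. 0 R 0).
Reflexive (axiom T): no — 1 is not related to itself.
Transitive (axiom 4): yes — every two-step R-path is closed by a direct edge.
Euclidean (axiom 5): yes — any two successors of a common world are R-related.
So F validates K, D; T would additionally require R to be reflexive. The strongest is D.

D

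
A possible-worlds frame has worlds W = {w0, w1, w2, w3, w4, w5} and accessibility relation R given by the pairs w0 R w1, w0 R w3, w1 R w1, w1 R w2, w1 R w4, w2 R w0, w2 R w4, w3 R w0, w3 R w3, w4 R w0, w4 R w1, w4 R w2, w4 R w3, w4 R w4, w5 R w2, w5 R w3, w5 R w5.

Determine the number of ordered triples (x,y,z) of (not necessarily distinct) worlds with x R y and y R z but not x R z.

Enumerating: (w0,w1,w2), (w0,w1,w4), (w0,w3,w0), (w1,w2,w0), (w1,w4,w0), (w1,w4,w3), (w2,w0,w1), (w2,w0,w3), (w2,w4,w1), (w2,w4,w2), (w2,w4,w3), (w3,w0,w1), (w5,w2,w0), (w5,w2,w4), (w5,w3,w0).

15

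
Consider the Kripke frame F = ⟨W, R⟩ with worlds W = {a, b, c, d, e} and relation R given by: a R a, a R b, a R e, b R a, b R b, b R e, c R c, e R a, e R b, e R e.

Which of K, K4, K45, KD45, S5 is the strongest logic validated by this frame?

K45

Transitive (axiom 4): yes — every two-step R-path is closed by a direct edge.
Euclidean (axiom 5): yes — any two successors of a common world are R-related.
Serial (axiom D): no — d has no R-successor.
Reflexive (axiom T): no — d is not related to itself.
So F validates K, K4, K45; KD45 would additionally require R to be serial. The strongest is K45.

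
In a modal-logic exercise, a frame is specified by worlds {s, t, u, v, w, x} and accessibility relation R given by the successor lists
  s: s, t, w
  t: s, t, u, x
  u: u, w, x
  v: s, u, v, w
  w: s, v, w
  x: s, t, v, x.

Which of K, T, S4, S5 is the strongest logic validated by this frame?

Reflexive (axiom T): yes — every world is R-related to itself.
Transitive (axiom 4): no — s R t and t R u, but not s R u.
Euclidean (axiom 5): no — s R t and s R w, but not t R w.
So F validates K, T; S4 would additionally require R to be transitive. The strongest is T.

T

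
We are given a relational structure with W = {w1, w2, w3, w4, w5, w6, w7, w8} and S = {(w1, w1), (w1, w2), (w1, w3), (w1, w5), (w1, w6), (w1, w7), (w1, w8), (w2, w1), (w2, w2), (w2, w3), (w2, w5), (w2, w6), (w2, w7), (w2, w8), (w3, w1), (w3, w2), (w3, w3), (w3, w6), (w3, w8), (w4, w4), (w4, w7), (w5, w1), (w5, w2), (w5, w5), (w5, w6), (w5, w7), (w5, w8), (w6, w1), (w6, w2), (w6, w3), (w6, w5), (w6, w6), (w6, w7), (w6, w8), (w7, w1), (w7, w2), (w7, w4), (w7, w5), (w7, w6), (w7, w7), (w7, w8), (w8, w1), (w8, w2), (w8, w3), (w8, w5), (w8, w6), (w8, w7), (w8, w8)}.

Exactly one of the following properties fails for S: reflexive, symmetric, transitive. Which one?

transitive

Reflexive: yes — every world is S-related to itself.
Symmetric: yes — every pair in S has its reverse in S.
Transitive: no — w1 S w7 and w7 S w4, but not w1 S w4.
Only transitive fails.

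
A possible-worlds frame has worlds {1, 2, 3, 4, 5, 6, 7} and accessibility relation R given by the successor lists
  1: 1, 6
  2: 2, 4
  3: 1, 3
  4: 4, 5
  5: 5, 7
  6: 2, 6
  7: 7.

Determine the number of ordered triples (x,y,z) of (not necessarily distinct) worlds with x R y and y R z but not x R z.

5

Enumerating: (1,6,2), (2,4,5), (3,1,6), (4,5,7), (6,2,4).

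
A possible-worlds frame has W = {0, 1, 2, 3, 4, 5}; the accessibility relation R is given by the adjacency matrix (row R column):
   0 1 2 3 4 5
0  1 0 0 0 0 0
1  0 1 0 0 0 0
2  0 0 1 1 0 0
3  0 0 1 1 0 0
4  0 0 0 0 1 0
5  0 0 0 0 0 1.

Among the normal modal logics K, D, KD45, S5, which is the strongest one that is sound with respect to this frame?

Serial (axiom D): yes — every world has a successor (e.g. 0 R 0).
Euclidean (axiom 5): yes — any two successors of a common world are R-related.
Transitive (axiom 4): yes — every two-step R-path is closed by a direct edge.
Reflexive (axiom T): yes — every world is R-related to itself.
So F validates K, D, KD45, S5. The strongest is S5.

S5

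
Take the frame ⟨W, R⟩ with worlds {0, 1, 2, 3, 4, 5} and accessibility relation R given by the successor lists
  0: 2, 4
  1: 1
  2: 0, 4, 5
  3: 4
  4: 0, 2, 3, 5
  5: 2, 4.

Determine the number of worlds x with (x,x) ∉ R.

5

Enumerating: 0, 2, 3, 4, 5.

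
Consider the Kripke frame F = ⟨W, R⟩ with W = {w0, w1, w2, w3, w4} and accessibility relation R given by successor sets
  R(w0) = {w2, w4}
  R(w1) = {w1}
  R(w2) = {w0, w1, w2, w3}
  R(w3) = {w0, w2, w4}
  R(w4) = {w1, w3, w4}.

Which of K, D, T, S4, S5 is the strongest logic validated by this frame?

D

Serial (axiom D): yes — every world has a successor (e.g. w0 R w2).
Reflexive (axiom T): no — w0 is not related to itself.
Transitive (axiom 4): no — w0 R w2 and w2 R w1, but not w0 R w1.
Euclidean (axiom 5): no — w0 R w2 and w0 R w4, but not w2 R w4.
So F validates K, D; T would additionally require R to be reflexive. The strongest is D.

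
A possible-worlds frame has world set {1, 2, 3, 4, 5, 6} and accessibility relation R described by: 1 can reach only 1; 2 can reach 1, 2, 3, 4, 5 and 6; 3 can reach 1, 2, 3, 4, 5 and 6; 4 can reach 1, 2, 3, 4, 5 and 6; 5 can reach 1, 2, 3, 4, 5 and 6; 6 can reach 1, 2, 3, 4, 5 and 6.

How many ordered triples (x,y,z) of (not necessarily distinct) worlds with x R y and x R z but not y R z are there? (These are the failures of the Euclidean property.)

25

Enumerating: (2,1,2), (2,1,3), (2,1,4), (2,1,5), (2,1,6), (3,1,2), (3,1,3), (3,1,4), (3,1,5), (3,1,6), (4,1,2), (4,1,3), … and 13 more.
Total: 25.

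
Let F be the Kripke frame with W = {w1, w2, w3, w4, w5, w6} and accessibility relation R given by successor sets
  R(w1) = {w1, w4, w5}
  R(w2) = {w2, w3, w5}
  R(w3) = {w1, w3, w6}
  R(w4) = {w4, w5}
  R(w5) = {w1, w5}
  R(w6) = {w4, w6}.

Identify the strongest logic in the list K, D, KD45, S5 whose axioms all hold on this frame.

Serial (axiom D): yes — every world has a successor (e.g. w1 R w1).
Euclidean (axiom 5): no — w1 R w5 and w1 R w4, but not w5 R w4.
Transitive (axiom 4): no — w2 R w3 and w3 R w1, but not w2 R w1.
Reflexive (axiom T): yes — every world is R-related to itself.
So F validates K, D; KD45 would additionally require R to be Euclidean and transitive. The strongest is D.

D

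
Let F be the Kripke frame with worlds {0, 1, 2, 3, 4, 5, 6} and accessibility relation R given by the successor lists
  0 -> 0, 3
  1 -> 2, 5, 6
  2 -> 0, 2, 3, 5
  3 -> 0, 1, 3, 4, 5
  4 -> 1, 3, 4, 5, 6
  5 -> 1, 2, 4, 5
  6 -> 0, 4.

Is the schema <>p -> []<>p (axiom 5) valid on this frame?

No

The schema 5 characterises exactly the Euclidean frames.
Euclidean: no — 1 R 2 and 1 R 6, but not 2 R 6.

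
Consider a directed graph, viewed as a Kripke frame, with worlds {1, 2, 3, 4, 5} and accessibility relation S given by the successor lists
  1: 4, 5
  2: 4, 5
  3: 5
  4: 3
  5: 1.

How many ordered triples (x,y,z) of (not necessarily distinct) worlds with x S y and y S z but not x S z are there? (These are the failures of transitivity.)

Enumerating: (1,4,3), (1,5,1), (2,4,3), (2,5,1), (3,5,1), (4,3,5), (5,1,4), (5,1,5).

8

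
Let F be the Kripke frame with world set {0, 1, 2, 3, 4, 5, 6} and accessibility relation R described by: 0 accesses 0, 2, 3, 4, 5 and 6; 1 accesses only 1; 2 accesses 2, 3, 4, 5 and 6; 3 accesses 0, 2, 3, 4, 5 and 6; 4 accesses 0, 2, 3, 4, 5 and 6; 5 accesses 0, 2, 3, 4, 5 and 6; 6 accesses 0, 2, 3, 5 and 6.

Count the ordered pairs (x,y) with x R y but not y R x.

Enumerating: (0,2), (4,6).

2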